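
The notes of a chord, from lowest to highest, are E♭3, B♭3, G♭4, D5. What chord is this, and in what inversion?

Reducing to letter names: Eb, Bb, Gb, D. These stack in thirds as Eb–Gb–Bb–D — an Eb minor-major seventh chord.
Eb is the root of Eb minor-major seventh; root in the bass means root position (figured bass 7).

Eb minor-major seventh, root position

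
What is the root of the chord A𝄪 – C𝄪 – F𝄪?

The distinct letter names are A##, C##, F##. Arranged as a stack of thirds they read F##–A##–C##, so F## is the root (an F## major triad).

F##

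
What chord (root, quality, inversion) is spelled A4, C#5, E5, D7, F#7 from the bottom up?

D major ninth, second inversion

The pitch classes A, C#, E, D, F# arrange in thirds as D–F#–A–C#–E: a D major ninth chord.
The lowest note is A, the fifth of the chord, so this is second inversion.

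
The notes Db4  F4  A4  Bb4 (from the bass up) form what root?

Bb

The distinct letter names are Db, F, A, Bb. Arranged as a stack of thirds they read Bb–Db–F–A, so Bb is the root (a Bb minor-major seventh chord).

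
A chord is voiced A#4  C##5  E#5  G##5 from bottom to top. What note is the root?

A#, C##, E#, G## are the tones of an A# major seventh chord (A#–C##–E#–G##), making A# the root.

A#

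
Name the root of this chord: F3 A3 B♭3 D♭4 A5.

Reordering F, A, Bb, Db into stacked thirds gives Bb–Db–F–A; the bottom of that stack, Bb, is the root.

Bb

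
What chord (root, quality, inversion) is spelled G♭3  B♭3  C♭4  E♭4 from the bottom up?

Reducing to letter names: Gb, Bb, Cb, Eb. These stack in thirds as Cb–Eb–Gb–Bb — a Cb major seventh chord.
Gb is the fifth of Cb major seventh; fifth in the bass means second inversion (figured bass 4/3).

Cb major seventh, second inversion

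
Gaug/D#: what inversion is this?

second inversion

Gaug/D# means G augmented with D# in the bass. D# is the fifth of G augmented (G–B–D#), so this is second inversion.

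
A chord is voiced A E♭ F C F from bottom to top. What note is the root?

F

Reordering A, Eb, F, C into stacked thirds gives F–A–C–Eb; the bottom of that stack, F, is the root.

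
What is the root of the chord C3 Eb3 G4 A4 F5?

Reordering C, Eb, G, A, F into stacked thirds gives F–A–C–Eb–G; the bottom of that stack, F, is the root.

F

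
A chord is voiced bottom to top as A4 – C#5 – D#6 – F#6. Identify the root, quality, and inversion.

D# half-diminished seventh, second inversion

The distinct note names are A, C#, D#, F#. Stacked in thirds they read D#–F#–A–C#, which is a half-diminished seventh chord on D#.
With the fifth (A) in the bass, the chord is in second inversion (figured bass 4/3).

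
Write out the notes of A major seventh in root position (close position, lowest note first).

A major seventh is A–C#–E–G#. Root position puts the root (A) in the bass, with the remaining tones above: A, C#, E, G#.

A, C#, E, G#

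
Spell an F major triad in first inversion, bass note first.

A, C, F

F major is F–A–C. First inversion puts the third (A) in the bass, with the remaining tones above: A, C, F.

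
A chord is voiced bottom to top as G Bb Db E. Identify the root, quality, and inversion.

E diminished seventh, first inversion

Reducing to letter names: G, Bb, Db, E. These stack in thirds as E–G–Bb–Db — an E diminished seventh chord.
The lowest note is G, the third of the chord, so this is first inversion (figured bass 6/5).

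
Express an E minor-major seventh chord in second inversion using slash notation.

Em(maj7)/B

Second inversion of E minor-major seventh has the fifth (B) in the bass. As a slash chord: Em(maj7)/B.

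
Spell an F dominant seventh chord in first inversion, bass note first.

F dominant seventh is F–A–C–Eb. First inversion puts the third (A) in the bass, with the remaining tones above: A, C, Eb, F.

A, C, Eb, F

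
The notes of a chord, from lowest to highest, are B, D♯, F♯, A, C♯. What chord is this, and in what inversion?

B dominant ninth, root position

Reducing to letter names: B, D#, F#, A, C#. These stack in thirds as B–D#–F#–A–C# — a B dominant ninth chord.
The lowest note is B, the root of the chord, so this is root position.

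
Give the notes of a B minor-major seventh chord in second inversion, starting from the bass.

F#, A#, B, D

The chord tones are B–D–F#–A#. With the fifth (F#) lowest for second inversion: F#, A#, B, D.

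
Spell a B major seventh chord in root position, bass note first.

B, D#, F#, A#

Spelling B major seventh: B–D#–F#–A#. In root position the root is bass, giving B, D#, F#, A# from the bottom.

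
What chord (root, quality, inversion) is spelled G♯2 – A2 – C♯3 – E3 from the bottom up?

The pitch classes G#, A, C#, E arrange in thirds as A–C#–E–G#: an A major seventh chord.
The lowest note is G#, the seventh of the chord, so this is third inversion (figured bass 4/2).

A major seventh, third inversion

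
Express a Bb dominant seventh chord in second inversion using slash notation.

Bb7/F

Second inversion of Bb dominant seventh has the fifth (F) in the bass. As a slash chord: Bb7/F.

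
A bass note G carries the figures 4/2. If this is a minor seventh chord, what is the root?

A

The figures 4/2 mean the seventh of the chord is in the bass. If G is the seventh of a minor seventh chord, the root is A (chord tones A–C–E–G).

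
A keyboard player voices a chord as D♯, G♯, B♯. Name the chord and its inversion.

Reducing to letter names: D#, G#, B#. These stack in thirds as G#–B#–D# — a G# major triad.
With the fifth (D#) in the bass, the chord is in second inversion (figured bass 6/4).

G# major, second inversion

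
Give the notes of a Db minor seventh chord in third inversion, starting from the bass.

Db minor seventh is Db–Fb–Ab–Cb. Third inversion puts the seventh (Cb) in the bass, with the remaining tones above: Cb, Db, Fb, Ab.

Cb, Db, Fb, Ab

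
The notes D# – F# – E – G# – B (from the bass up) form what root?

E

The distinct letter names are D#, F#, E, G#, B. Arranged as a stack of thirds they read E–G#–B–D#–F#, so E is the root (an E major ninth chord).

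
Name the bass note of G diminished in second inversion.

In second inversion the fifth is lowest. For G diminished (G–Bb–Db) that is Db.

Db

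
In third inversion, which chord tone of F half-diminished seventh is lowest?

F half-diminished seventh is F–Ab–Cb–Eb. Third inversion places the seventh in the bass: Eb.

Eb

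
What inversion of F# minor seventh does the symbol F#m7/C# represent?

second inversion

F#m7/C# means F# minor seventh with C# in the bass. C# is the fifth of F# minor seventh (F#–A–C#–E), so this is second inversion.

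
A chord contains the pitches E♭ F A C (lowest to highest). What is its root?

The distinct letter names are Eb, F, A, C. Arranged as a stack of thirds they read F–A–C–Eb, so F is the root (an F dominant seventh chord).

F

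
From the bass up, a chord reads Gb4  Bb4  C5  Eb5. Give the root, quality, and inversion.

The pitch classes Gb, Bb, C, Eb arrange in thirds as C–Eb–Gb–Bb: a C half-diminished seventh chord.
Gb is the fifth of C half-diminished seventh; fifth in the bass means second inversion (figured bass 4/3).

C half-diminished seventh, second inversion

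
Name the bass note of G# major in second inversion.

D#

The fifth of G# major (G#–B#–D#) is D#; that is the bass in second inversion.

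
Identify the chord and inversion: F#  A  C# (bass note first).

Reducing to letter names: F#, A, C#. These stack in thirds as F#–A–C# — an F# minor triad.
The lowest note is F#, the root of the chord, so this is root position (figured bass 5/3).

F# minor, root position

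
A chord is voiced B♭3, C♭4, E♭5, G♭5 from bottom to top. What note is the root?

Cb

Bb, Cb, Eb, Gb are the tones of a Cb major seventh chord (Cb–Eb–Gb–Bb), making Cb the root.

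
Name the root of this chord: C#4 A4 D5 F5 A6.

D

C#, A, D, F are the tones of a D minor-major seventh chord (D–F–A–C#), making D the root.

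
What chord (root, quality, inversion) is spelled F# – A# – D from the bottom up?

Reducing to letter names: F#, A#, D. These stack in thirds as D–F#–A# — a D augmented triad.
With the third (F#) in the bass, the chord is in first inversion (figured bass 6).

D augmented, first inversion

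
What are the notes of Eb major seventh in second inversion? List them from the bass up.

Spelling Eb major seventh: Eb–G–Bb–D. In second inversion the fifth is bass, giving Bb, D, Eb, G from the bottom.

Bb, D, Eb, G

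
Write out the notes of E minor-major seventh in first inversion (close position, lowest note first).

E minor-major seventh is E–G–B–D#. First inversion puts the third (G) in the bass, with the remaining tones above: G, B, D#, E.

G, B, D#, E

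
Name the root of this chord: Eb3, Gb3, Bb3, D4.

Eb, Gb, Bb, D are the tones of an Eb minor-major seventh chord (Eb–Gb–Bb–D), making Eb the root.

Eb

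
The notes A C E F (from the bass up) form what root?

A, C, E, F are the tones of an F major seventh chord (F–A–C–E), making F the root.

F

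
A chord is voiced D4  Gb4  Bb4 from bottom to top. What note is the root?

Gb

Reordering D, Gb, Bb into stacked thirds gives Gb–Bb–D; the bottom of that stack, Gb, is the root.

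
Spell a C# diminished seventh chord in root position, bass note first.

C# diminished seventh is C#–E–G–Bb. Root position puts the root (C#) in the bass, with the remaining tones above: C#, E, G, Bb.

C#, E, G, Bb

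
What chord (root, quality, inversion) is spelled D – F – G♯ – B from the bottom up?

G# diminished seventh, second inversion

The distinct note names are D, F, G#, B. Stacked in thirds they read G#–B–D–F, which is a diminished seventh chord on G#.
The lowest note is D, the fifth of the chord, so this is second inversion (figured bass 4/3).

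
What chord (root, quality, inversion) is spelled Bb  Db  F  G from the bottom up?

G half-diminished seventh, first inversion

The pitch classes Bb, Db, F, G arrange in thirds as G–Bb–Db–F: a G half-diminished seventh chord.
The lowest note is Bb, the third of the chord, so this is first inversion (figured bass 6/5).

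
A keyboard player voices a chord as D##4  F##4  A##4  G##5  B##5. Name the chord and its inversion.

G## dominant ninth, second inversion

The distinct note names are D##, F##, A##, G##, B##. Stacked in thirds they read G##–B##–D##–F##–A##, which is a dominant ninth chord on G##.
D## is the fifth of G## dominant ninth; fifth in the bass means second inversion.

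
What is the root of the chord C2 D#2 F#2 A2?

D#

The distinct letter names are C, D#, F#, A. Arranged as a stack of thirds they read D#–F#–A–C, so D# is the root (a D# diminished seventh chord).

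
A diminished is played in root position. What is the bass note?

A

In root position the root is lowest. For A diminished (A–C–Eb) that is A.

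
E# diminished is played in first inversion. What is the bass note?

G#

In first inversion the third is lowest. For E# diminished (E#–G#–B) that is G#.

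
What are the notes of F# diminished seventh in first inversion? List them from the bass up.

F# diminished seventh is F#–A–C–Eb. First inversion puts the third (A) in the bass, with the remaining tones above: A, C, Eb, F#.

A, C, Eb, F#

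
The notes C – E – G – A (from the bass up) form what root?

A

Reordering C, E, G, A into stacked thirds gives A–C–E–G; the bottom of that stack, A, is the root.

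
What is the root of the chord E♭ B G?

Eb, B, G are the tones of an Eb augmented triad (Eb–G–B), making Eb the root.

Eb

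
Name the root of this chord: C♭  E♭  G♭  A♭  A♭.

Reordering Cb, Eb, Gb, Ab into stacked thirds gives Ab–Cb–Eb–Gb; the bottom of that stack, Ab, is the root.

Ab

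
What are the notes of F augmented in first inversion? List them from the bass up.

Spelling F augmented: F–A–C#. In first inversion the third is bass, giving A, C#, F from the bottom.

A, C#, F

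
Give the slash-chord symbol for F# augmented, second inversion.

Second inversion of F# augmented has the fifth (C##) in the bass. As a slash chord: F#aug/C##.

F#aug/C##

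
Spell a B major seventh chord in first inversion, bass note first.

D#, F#, A#, B

B major seventh is B–D#–F#–A#. First inversion puts the third (D#) in the bass, with the remaining tones above: D#, F#, A#, B.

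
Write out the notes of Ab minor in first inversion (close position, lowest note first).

Cb, Eb, Ab

Spelling Ab minor: Ab–Cb–Eb. In first inversion the third is bass, giving Cb, Eb, Ab from the bottom.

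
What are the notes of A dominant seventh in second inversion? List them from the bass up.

E, G, A, C#

The chord tones are A–C#–E–G. With the fifth (E) lowest for second inversion: E, G, A, C#.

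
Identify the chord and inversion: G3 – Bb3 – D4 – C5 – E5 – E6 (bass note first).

The pitch classes G, Bb, D, C, E arrange in thirds as C–E–G–Bb–D: a C dominant ninth chord.
The lowest note is G, the fifth of the chord, so this is second inversion.

C dominant ninth, second inversion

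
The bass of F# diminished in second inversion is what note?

C

The fifth of F# diminished (F#–A–C) is C; that is the bass in second inversion.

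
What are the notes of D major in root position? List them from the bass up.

D, F#, A

Spelling D major: D–F#–A. In root position the root is bass, giving D, F#, A from the bottom.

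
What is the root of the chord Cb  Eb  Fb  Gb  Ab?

Reordering Cb, Eb, Fb, Gb, Ab into stacked thirds gives Fb–Ab–Cb–Eb–Gb; the bottom of that stack, Fb, is the root.

Fb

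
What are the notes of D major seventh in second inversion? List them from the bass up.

A, C#, D, F#

The chord tones are D–F#–A–C#. With the fifth (A) lowest for second inversion: A, C#, D, F#.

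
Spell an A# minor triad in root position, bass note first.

The chord tones are A#–C#–E#. With the root (A#) lowest for root position: A#, C#, E#.

A#, C#, E#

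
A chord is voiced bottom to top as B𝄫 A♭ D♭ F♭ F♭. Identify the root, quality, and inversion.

Reducing to letter names: Bbb, Ab, Db, Fb. These stack in thirds as Bbb–Db–Fb–Ab — a Bbb major seventh chord.
Bbb is the root of Bbb major seventh; root in the bass means root position (figured bass 7).

Bbb major seventh, root position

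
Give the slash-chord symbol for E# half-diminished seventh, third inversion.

Third inversion of E# half-diminished seventh has the seventh (D#) in the bass. As a slash chord: E#ø7/D#.

E#ø7/D#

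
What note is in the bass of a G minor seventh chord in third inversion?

G minor seventh is G–Bb–D–F. Third inversion places the seventh in the bass: F.

F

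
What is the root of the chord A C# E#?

A

A, C#, E# are the tones of an A augmented triad (A–C#–E#), making A the root.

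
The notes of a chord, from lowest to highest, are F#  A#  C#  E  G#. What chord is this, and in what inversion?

Reducing to letter names: F#, A#, C#, E, G#. These stack in thirds as F#–A#–C#–E–G# — an F# dominant ninth chord.
With the root (F#) in the bass, the chord is in root position.

F# dominant ninth, root position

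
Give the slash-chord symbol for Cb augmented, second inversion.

Second inversion of Cb augmented has the fifth (G) in the bass. As a slash chord: Cbaug/G.

Cbaug/G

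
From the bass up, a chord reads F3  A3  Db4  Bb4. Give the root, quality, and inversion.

Reducing to letter names: F, A, Db, Bb. These stack in thirds as Bb–Db–F–A — a Bb minor-major seventh chord.
F is the fifth of Bb minor-major seventh; fifth in the bass means second inversion (figured bass 4/3).

Bb minor-major seventh, second inversion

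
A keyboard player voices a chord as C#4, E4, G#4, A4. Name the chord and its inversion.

A major seventh, first inversion

The pitch classes C#, E, G#, A arrange in thirds as A–C#–E–G#: an A major seventh chord.
The lowest note is C#, the third of the chord, so this is first inversion (figured bass 6/5).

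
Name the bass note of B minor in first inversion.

D

The third of B minor (B–D–F#) is D; that is the bass in first inversion.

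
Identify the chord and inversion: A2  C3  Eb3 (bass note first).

The distinct note names are A, C, Eb. Stacked in thirds they read A–C–Eb, which is a diminished triad on A.
A is the root of A diminished; root in the bass means root position (figured bass 5/3).

A diminished, root position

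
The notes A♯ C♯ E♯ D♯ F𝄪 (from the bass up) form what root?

D#

Reordering A#, C#, E#, D#, F## into stacked thirds gives D#–F##–A#–C#–E#; the bottom of that stack, D#, is the root.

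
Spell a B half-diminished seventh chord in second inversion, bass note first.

Spelling B half-diminished seventh: B–D–F–A. In second inversion the fifth is bass, giving F, A, B, D from the bottom.

F, A, B, D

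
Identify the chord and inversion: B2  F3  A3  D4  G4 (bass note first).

G dominant ninth, first inversion

The distinct note names are B, F, A, D, G. Stacked in thirds they read G–B–D–F–A, which is a dominant ninth chord on G.
B is the third of G dominant ninth; third in the bass means first inversion.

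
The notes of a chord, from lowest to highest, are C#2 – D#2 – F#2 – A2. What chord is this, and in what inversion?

Reducing to letter names: C#, D#, F#, A. These stack in thirds as D#–F#–A–C# — a D# half-diminished seventh chord.
C# is the seventh of D# half-diminished seventh; seventh in the bass means third inversion (figured bass 4/2).

D# half-diminished seventh, third inversion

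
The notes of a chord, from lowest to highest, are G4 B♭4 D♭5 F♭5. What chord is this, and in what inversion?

The pitch classes G, Bb, Db, Fb arrange in thirds as G–Bb–Db–Fb: a G diminished seventh chord.
The lowest note is G, the root of the chord, so this is root position (figured bass 7).

G diminished seventh, root position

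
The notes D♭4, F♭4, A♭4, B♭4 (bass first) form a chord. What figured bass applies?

6/5

The notes Db, Fb, Ab, Bb stack in thirds as Bb–Db–Fb–Ab — a Bb half-diminished seventh chord. The bass Db is the third, so this is first inversion: figured 6/5.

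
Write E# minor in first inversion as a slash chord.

First inversion of E# minor has the third (G#) in the bass. As a slash chord: E#m/G#.

E#m/G#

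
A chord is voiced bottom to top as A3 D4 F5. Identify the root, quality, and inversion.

The pitch classes A, D, F arrange in thirds as D–F–A: a D minor triad.
The lowest note is A, the fifth of the chord, so this is second inversion (figured bass 6/4).

D minor, second inversion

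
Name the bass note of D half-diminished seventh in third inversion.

In third inversion the seventh is lowest. For D half-diminished seventh (D–F–Ab–C) that is C.

C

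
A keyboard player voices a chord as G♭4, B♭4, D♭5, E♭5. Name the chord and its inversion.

The distinct note names are Gb, Bb, Db, Eb. Stacked in thirds they read Eb–Gb–Bb–Db, which is a minor seventh chord on Eb.
The lowest note is Gb, the third of the chord, so this is first inversion (figured bass 6/5).

Eb minor seventh, first inversion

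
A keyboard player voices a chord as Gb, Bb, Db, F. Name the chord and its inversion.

Gb major seventh, root position

Reducing to letter names: Gb, Bb, Db, F. These stack in thirds as Gb–Bb–Db–F — a Gb major seventh chord.
With the root (Gb) in the bass, the chord is in root position (figured bass 7).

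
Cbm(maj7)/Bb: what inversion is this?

Cbm(maj7)/Bb means Cb minor-major seventh with Bb in the bass. Bb is the seventh of Cb minor-major seventh (Cb–Ebb–Gb–Bb), so this is third inversion.

third inversion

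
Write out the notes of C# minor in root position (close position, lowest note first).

C#, E, G#

C# minor is C#–E–G#. Root position puts the root (C#) in the bass, with the remaining tones above: C#, E, G#.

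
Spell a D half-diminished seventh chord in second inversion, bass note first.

Ab, C, D, F

D half-diminished seventh is D–F–Ab–C. Second inversion puts the fifth (Ab) in the bass, with the remaining tones above: Ab, C, D, F.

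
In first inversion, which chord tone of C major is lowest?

The third of C major (C–E–G) is E; that is the bass in first inversion.

E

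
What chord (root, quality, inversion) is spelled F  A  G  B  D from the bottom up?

G dominant ninth, third inversion

The distinct note names are F, A, G, B, D. Stacked in thirds they read G–B–D–F–A, which is a dominant ninth chord on G.
F is the seventh of G dominant ninth; seventh in the bass means third inversion.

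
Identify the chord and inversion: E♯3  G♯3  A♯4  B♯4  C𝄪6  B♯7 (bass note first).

The pitch classes E#, G#, A#, B#, C## arrange in thirds as A#–C##–E#–G#–B#: an A# dominant ninth chord.
With the fifth (E#) in the bass, the chord is in second inversion.

A# dominant ninth, second inversion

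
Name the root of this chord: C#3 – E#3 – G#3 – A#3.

The distinct letter names are C#, E#, G#, A#. Arranged as a stack of thirds they read A#–C#–E#–G#, so A# is the root (an A# minor seventh chord).

A#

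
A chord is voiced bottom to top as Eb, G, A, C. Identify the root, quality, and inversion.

A half-diminished seventh, second inversion

Reducing to letter names: Eb, G, A, C. These stack in thirds as A–C–Eb–G — an A half-diminished seventh chord.
With the fifth (Eb) in the bass, the chord is in second inversion (figured bass 4/3).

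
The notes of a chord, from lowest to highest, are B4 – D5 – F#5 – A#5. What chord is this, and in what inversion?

B minor-major seventh, root position

The pitch classes B, D, F#, A# arrange in thirds as B–D–F#–A#: a B minor-major seventh chord.
The lowest note is B, the root of the chord, so this is root position (figured bass 7).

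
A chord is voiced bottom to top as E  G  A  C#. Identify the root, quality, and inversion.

A dominant seventh, second inversion

Reducing to letter names: E, G, A, C#. These stack in thirds as A–C#–E–G — an A dominant seventh chord.
With the fifth (E) in the bass, the chord is in second inversion (figured bass 4/3).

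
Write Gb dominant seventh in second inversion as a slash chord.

Gb7/Db

Second inversion of Gb dominant seventh has the fifth (Db) in the bass. As a slash chord: Gb7/Db.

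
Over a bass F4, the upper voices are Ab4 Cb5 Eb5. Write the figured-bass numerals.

7

The notes F, Ab, Cb, Eb stack in thirds as F–Ab–Cb–Eb — an F half-diminished seventh chord. The bass F is the root, so this is root position: figured 7.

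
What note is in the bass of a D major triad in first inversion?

D major is D–F#–A. First inversion places the third in the bass: F#.

F#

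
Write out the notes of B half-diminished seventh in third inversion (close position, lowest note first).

A, B, D, F

The chord tones are B–D–F–A. With the seventh (A) lowest for third inversion: A, B, D, F.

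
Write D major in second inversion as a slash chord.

Second inversion of D major has the fifth (A) in the bass. As a slash chord: D/A.

D/A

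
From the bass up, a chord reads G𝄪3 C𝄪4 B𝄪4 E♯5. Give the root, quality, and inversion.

C## minor-major seventh, second inversion

Reducing to letter names: G##, C##, B##, E#. These stack in thirds as C##–E#–G##–B## — a C## minor-major seventh chord.
G## is the fifth of C## minor-major seventh; fifth in the bass means second inversion (figured bass 4/3).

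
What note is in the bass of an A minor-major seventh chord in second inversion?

The fifth of A minor-major seventh (A–C–E–G#) is E; that is the bass in second inversion.

E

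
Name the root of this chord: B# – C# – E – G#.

The distinct letter names are B#, C#, E, G#. Arranged as a stack of thirds they read C#–E–G#–B#, so C# is the root (a C# minor-major seventh chord).

C#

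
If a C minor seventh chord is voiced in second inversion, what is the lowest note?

G

The fifth of C minor seventh (C–Eb–G–Bb) is G; that is the bass in second inversion.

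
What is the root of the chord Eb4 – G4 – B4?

Eb

The distinct letter names are Eb, G, B. Arranged as a stack of thirds they read Eb–G–B, so Eb is the root (an Eb augmented triad).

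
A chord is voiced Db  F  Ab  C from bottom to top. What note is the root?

Reordering Db, F, Ab, C into stacked thirds gives Db–F–Ab–C; the bottom of that stack, Db, is the root.

Db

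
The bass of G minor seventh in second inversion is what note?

D

In second inversion the fifth is lowest. For G minor seventh (G–Bb–D–F) that is D.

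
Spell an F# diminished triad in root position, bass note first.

The chord tones are F#–A–C. With the root (F#) lowest for root position: F#, A, C.

F#, A, C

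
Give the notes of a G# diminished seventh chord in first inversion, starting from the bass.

The chord tones are G#–B–D–F. With the third (B) lowest for first inversion: B, D, F, G#.

B, D, F, G#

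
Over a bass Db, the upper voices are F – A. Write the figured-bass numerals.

5/3

The notes Db, F, A stack in thirds as Db–F–A — a Db augmented triad. The bass Db is the root, so this is root position: figured 5/3.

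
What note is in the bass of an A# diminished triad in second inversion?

E

The fifth of A# diminished (A#–C#–E) is E; that is the bass in second inversion.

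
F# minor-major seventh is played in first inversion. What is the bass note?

A

The third of F# minor-major seventh (F#–A–C#–E#) is A; that is the bass in first inversion.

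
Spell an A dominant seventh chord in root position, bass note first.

A dominant seventh is A–C#–E–G. Root position puts the root (A) in the bass, with the remaining tones above: A, C#, E, G.

A, C#, E, G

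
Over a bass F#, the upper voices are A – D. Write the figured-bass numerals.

6

The notes F#, A, D stack in thirds as D–F#–A — a D major triad. The bass F# is the third, so this is first inversion: figured 6.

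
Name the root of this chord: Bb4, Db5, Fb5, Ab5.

Bb

The distinct letter names are Bb, Db, Fb, Ab. Arranged as a stack of thirds they read Bb–Db–Fb–Ab, so Bb is the root (a Bb half-diminished seventh chord).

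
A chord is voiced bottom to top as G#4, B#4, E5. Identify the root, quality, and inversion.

E augmented, first inversion

The distinct note names are G#, B#, E. Stacked in thirds they read E–G#–B#, which is an augmented triad on E.
The lowest note is G#, the third of the chord, so this is first inversion (figured bass 6).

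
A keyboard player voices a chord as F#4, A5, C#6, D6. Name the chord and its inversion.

The distinct note names are F#, A, C#, D. Stacked in thirds they read D–F#–A–C#, which is a major seventh chord on D.
The lowest note is F#, the third of the chord, so this is first inversion (figured bass 6/5).

D major seventh, first inversion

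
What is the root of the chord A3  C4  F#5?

A, C, F# are the tones of an F# diminished triad (F#–A–C), making F# the root.

F#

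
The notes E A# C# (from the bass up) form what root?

A#

Reordering E, A#, C# into stacked thirds gives A#–C#–E; the bottom of that stack, A#, is the root.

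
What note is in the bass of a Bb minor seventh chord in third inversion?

In third inversion the seventh is lowest. For Bb minor seventh (Bb–Db–F–Ab) that is Ab.

Ab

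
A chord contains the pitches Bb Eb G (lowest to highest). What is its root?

Eb

Bb, Eb, G are the tones of an Eb major triad (Eb–G–Bb), making Eb the root.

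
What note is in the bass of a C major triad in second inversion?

G

In second inversion the fifth is lowest. For C major (C–E–G) that is G.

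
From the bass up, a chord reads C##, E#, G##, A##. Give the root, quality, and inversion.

The distinct note names are C##, E#, G##, A##. Stacked in thirds they read A##–C##–E#–G##, which is a half-diminished seventh chord on A##.
C## is the third of A## half-diminished seventh; third in the bass means first inversion (figured bass 6/5).

A## half-diminished seventh, first inversion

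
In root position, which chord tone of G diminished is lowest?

G

The root of G diminished (G–Bb–Db) is G; that is the bass in root position.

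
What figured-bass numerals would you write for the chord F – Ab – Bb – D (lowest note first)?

The notes F, Ab, Bb, D stack in thirds as Bb–D–F–Ab — a Bb dominant seventh chord. The bass F is the fifth, so this is second inversion: figured 4/3.

4/3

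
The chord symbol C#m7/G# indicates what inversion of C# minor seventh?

C#m7/G# means C# minor seventh with G# in the bass. G# is the fifth of C# minor seventh (C#–E–G#–B), so this is second inversion.

second inversion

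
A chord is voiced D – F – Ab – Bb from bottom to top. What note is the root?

D, F, Ab, Bb are the tones of a Bb dominant seventh chord (Bb–D–F–Ab), making Bb the root.

Bb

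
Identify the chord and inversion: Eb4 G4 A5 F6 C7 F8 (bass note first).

F dominant ninth, third inversion

The distinct note names are Eb, G, A, F, C. Stacked in thirds they read F–A–C–Eb–G, which is a dominant ninth chord on F.
Eb is the seventh of F dominant ninth; seventh in the bass means third inversion.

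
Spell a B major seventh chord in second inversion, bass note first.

The chord tones are B–D#–F#–A#. With the fifth (F#) lowest for second inversion: F#, A#, B, D#.

F#, A#, B, D#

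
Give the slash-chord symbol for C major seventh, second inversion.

Second inversion of C major seventh has the fifth (G) in the bass. As a slash chord: Cmaj7/G.

Cmaj7/G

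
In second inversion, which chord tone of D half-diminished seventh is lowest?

Ab

In second inversion the fifth is lowest. For D half-diminished seventh (D–F–Ab–C) that is Ab.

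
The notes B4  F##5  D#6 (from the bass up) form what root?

Reordering B, F##, D# into stacked thirds gives B–D#–F##; the bottom of that stack, B, is the root.

B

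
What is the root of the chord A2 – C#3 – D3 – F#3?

D

A, C#, D, F# are the tones of a D major seventh chord (D–F#–A–C#), making D the root.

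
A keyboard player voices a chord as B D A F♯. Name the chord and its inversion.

Reducing to letter names: B, D, A, F#. These stack in thirds as B–D–F#–A — a B minor seventh chord.
The lowest note is B, the root of the chord, so this is root position (figured bass 7).

B minor seventh, root position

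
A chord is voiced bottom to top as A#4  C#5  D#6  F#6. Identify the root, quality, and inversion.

D# minor seventh, second inversion

The distinct note names are A#, C#, D#, F#. Stacked in thirds they read D#–F#–A#–C#, which is a minor seventh chord on D#.
With the fifth (A#) in the bass, the chord is in second inversion (figured bass 4/3).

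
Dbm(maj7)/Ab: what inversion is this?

second inversion

Dbm(maj7)/Ab means Db minor-major seventh with Ab in the bass. Ab is the fifth of Db minor-major seventh (Db–Fb–Ab–C), so this is second inversion.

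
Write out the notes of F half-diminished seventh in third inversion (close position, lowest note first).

Eb, F, Ab, Cb

F half-diminished seventh is F–Ab–Cb–Eb. Third inversion puts the seventh (Eb) in the bass, with the remaining tones above: Eb, F, Ab, Cb.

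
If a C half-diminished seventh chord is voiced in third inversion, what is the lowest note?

The seventh of C half-diminished seventh (C–Eb–Gb–Bb) is Bb; that is the bass in third inversion.

Bb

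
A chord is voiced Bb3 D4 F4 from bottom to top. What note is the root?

Bb

The distinct letter names are Bb, D, F. Arranged as a stack of thirds they read Bb–D–F, so Bb is the root (a Bb major triad).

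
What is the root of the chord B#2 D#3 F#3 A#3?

B#, D#, F#, A# are the tones of a B# half-diminished seventh chord (B#–D#–F#–A#), making B# the root.

B#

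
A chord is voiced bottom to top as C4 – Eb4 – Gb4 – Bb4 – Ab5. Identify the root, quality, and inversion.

The distinct note names are C, Eb, Gb, Bb, Ab. Stacked in thirds they read Ab–C–Eb–Gb–Bb, which is a dominant ninth chord on Ab.
C is the third of Ab dominant ninth; third in the bass means first inversion.

Ab dominant ninth, first inversion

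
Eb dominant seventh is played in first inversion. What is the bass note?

The third of Eb dominant seventh (Eb–G–Bb–Db) is G; that is the bass in first inversion.

G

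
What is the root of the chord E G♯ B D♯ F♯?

E

Reordering E, G#, B, D#, F# into stacked thirds gives E–G#–B–D#–F#; the bottom of that stack, E, is the root.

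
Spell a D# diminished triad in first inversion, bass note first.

F#, A, D#

Spelling D# diminished: D#–F#–A. In first inversion the third is bass, giving F#, A, D# from the bottom.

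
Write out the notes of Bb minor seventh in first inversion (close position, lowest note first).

Db, F, Ab, Bb

Bb minor seventh is Bb–Db–F–Ab. First inversion puts the third (Db) in the bass, with the remaining tones above: Db, F, Ab, Bb.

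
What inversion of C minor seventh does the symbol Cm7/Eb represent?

first inversion

Cm7/Eb means C minor seventh with Eb in the bass. Eb is the third of C minor seventh (C–Eb–G–Bb), so this is first inversion.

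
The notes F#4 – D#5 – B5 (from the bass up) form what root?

The distinct letter names are F#, D#, B. Arranged as a stack of thirds they read B–D#–F#, so B is the root (a B major triad).

B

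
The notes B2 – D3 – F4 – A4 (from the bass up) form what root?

B

The distinct letter names are B, D, F, A. Arranged as a stack of thirds they read B–D–F–A, so B is the root (a B half-diminished seventh chord).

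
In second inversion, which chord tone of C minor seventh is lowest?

G

The fifth of C minor seventh (C–Eb–G–Bb) is G; that is the bass in second inversion.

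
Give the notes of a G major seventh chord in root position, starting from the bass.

G major seventh is G–B–D–F#. Root position puts the root (G) in the bass, with the remaining tones above: G, B, D, F#.

G, B, D, F#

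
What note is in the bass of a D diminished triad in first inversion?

F

D diminished is D–F–Ab. First inversion places the third in the bass: F.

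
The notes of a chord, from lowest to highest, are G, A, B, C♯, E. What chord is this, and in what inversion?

The distinct note names are G, A, B, C#, E. Stacked in thirds they read A–C#–E–G–B, which is a dominant ninth chord on A.
G is the seventh of A dominant ninth; seventh in the bass means third inversion.

A dominant ninth, third inversion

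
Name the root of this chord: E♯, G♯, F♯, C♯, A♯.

F#

E#, G#, F#, C#, A# are the tones of an F# major ninth chord (F#–A#–C#–E#–G#), making F# the root.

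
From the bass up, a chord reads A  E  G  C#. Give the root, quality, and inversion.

A dominant seventh, root position

Reducing to letter names: A, E, G, C#. These stack in thirds as A–C#–E–G — an A dominant seventh chord.
A is the root of A dominant seventh; root in the bass means root position (figured bass 7).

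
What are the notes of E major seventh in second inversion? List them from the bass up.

B, D#, E, G#

Spelling E major seventh: E–G#–B–D#. In second inversion the fifth is bass, giving B, D#, E, G# from the bottom.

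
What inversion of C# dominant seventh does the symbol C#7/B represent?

C#7/B means C# dominant seventh with B in the bass. B is the seventh of C# dominant seventh (C#–E#–G#–B), so this is third inversion.

third inversion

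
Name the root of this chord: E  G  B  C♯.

E, G, B, C# are the tones of a C# half-diminished seventh chord (C#–E–G–B), making C# the root.

C#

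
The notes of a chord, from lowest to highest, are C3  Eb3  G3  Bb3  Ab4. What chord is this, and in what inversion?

The distinct note names are C, Eb, G, Bb, Ab. Stacked in thirds they read Ab–C–Eb–G–Bb, which is a major ninth chord on Ab.
C is the third of Ab major ninth; third in the bass means first inversion.

Ab major ninth, first inversion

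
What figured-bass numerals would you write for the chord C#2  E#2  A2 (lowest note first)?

6

The notes C#, E#, A stack in thirds as A–C#–E# — an A augmented triad. The bass C# is the third, so this is first inversion: figured 6.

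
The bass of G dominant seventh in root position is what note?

G

The root of G dominant seventh (G–B–D–F) is G; that is the bass in root position.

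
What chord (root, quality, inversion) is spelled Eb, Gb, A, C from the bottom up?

The distinct note names are Eb, Gb, A, C. Stacked in thirds they read A–C–Eb–Gb, which is a diminished seventh chord on A.
The lowest note is Eb, the fifth of the chord, so this is second inversion (figured bass 4/3).

A diminished seventh, second inversion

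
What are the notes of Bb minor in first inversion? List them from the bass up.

The chord tones are Bb–Db–F. With the third (Db) lowest for first inversion: Db, F, Bb.

Db, F, Bb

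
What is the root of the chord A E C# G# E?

A

Reordering A, E, C#, G# into stacked thirds gives A–C#–E–G#; the bottom of that stack, A, is the root.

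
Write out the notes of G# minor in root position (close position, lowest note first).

The chord tones are G#–B–D#. With the root (G#) lowest for root position: G#, B, D#.

G#, B, D#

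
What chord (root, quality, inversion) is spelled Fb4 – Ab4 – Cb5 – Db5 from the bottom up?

Db minor seventh, first inversion

Reducing to letter names: Fb, Ab, Cb, Db. These stack in thirds as Db–Fb–Ab–Cb — a Db minor seventh chord.
With the third (Fb) in the bass, the chord is in first inversion (figured bass 6/5).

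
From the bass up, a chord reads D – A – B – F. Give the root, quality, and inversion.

B half-diminished seventh, first inversion

The pitch classes D, A, B, F arrange in thirds as B–D–F–A: a B half-diminished seventh chord.
The lowest note is D, the third of the chord, so this is first inversion (figured bass 6/5).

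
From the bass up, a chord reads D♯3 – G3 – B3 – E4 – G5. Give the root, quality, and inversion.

The pitch classes D#, G, B, E arrange in thirds as E–G–B–D#: an E minor-major seventh chord.
D# is the seventh of E minor-major seventh; seventh in the bass means third inversion (figured bass 4/2).

E minor-major seventh, third inversion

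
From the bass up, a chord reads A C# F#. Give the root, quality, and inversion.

F# minor, first inversion

Reducing to letter names: A, C#, F#. These stack in thirds as F#–A–C# — an F# minor triad.
The lowest note is A, the third of the chord, so this is first inversion (figured bass 6).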